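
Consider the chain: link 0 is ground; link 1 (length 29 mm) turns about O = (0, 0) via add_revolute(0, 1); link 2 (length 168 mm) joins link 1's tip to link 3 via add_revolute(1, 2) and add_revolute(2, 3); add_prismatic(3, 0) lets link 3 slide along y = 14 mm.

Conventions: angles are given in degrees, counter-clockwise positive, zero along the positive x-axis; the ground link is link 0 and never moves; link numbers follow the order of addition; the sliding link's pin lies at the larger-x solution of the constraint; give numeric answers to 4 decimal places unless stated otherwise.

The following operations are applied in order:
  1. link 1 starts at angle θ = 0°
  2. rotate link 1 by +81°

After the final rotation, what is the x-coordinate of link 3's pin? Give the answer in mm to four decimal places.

geometry: r = 29 mm, L = 168 mm, e = 14 mm; θ starts at 0°
rotate link 1 by +81°: θ ← 0° +81° = 81°
crank pin P = (r cos θ, r sin θ) = (4.536599, 28.642962)
h = r sin θ − e = 28.642962 − 14 = 14.642962
x = r cos θ + √(L² − h²) = 4.536599 + 167.360640 = 171.897239

171.8972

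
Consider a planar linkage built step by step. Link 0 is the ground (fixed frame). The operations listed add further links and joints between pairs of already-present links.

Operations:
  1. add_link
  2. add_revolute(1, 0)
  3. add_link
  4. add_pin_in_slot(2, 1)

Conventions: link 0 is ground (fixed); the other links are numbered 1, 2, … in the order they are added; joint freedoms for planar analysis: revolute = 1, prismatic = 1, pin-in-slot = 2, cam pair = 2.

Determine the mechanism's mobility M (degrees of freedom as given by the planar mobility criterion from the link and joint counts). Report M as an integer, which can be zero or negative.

(L,J1,J2)=(1,0,0); link0 fixed
link1: (2,0,0)
R 1-0 [J1]: (2,1,0)
link2: (3,1,0)
PS 2-1 [J2]: (3,1,1)
Grübler: 3·2 − 2·1 − 1 = 3

M = 3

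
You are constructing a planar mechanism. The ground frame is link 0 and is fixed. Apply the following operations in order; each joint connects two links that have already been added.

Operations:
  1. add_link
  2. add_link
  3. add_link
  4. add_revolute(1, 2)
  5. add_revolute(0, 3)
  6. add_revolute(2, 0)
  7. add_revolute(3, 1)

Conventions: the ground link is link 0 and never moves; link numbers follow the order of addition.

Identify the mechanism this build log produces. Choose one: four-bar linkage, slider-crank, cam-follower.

links: 4 (incl. ground); joints: 4 revolute, 0 prismatic, 0 higher (cam) pair, forming one closed loop
4 links in a single 4R loop → four-bar linkage

four-bar linkage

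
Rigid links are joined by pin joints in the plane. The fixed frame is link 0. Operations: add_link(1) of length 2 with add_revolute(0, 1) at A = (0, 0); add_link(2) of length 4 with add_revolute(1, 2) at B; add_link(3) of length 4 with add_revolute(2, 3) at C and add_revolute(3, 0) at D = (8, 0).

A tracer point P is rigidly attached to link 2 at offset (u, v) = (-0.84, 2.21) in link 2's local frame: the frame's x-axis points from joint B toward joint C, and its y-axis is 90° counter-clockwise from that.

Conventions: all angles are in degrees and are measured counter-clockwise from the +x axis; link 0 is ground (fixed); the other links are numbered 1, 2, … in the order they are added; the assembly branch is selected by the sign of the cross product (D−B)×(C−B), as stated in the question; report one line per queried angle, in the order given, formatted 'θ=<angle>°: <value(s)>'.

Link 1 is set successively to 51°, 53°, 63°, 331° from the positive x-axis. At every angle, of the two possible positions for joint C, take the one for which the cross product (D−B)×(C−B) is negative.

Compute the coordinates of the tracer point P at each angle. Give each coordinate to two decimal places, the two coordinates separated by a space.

A=(0,0), D=(8.00,0)
θ=51°: B = A + 2.00·(cos51°, sin51°) = (1.2586, 1.5543)
θ=51°: |BD| = 6.9182
θ=51°: circle(B,4.00) ∩ circle(D,4.00): a=3.4591, h=2.0086
θ=51°:   candidates: C₊=(5.0806,2.7344) cross=13.896; C₋=(4.1781,-1.1801) cross=-13.896
θ=51°:   branch - wants cross < 0 → take C=(4.1781,-1.1801) (cross=-13.896)
θ=51°: ex = (C−B)/|BC| = (0.7299,-0.6836); ey = (0.6836,0.7299)
θ=51°: P = B + -0.84·ex + 2.21·ey = (2.1563,3.7415)
θ=53°: B = A + 2.00·(cos53°, sin53°) = (1.2036, 1.5973)
θ=53°: |BD| = 6.9815
θ=53°: circle(B,4.00) ∩ circle(D,4.00): a=3.4908, h=1.9531
θ=53°:   candidates: C₊=(5.0487,2.6999) cross=13.636; C₋=(4.1550,-1.1026) cross=-13.636
θ=53°:   branch - wants cross < 0 → take C=(4.1550,-1.1026) (cross=-13.636)
θ=53°: ex = (C−B)/|BC| = (0.7378,-0.6750); ey = (0.6750,0.7378)
θ=53°: P = B + -0.84·ex + 2.21·ey = (2.0755,3.7949)
θ=63°: B = A + 2.00·(cos63°, sin63°) = (0.9080, 1.7820)
θ=63°: |BD| = 7.3125
θ=63°: circle(B,4.00) ∩ circle(D,4.00): a=3.6562, h=1.6223
θ=63°:   candidates: C₊=(4.8493,2.4644) cross=11.863; C₋=(4.0586,-0.6824) cross=-11.863
θ=63°:   branch - wants cross < 0 → take C=(4.0586,-0.6824) (cross=-11.863)
θ=63°: ex = (C−B)/|BC| = (0.7877,-0.6161); ey = (0.6161,0.7877)
θ=63°: P = B + -0.84·ex + 2.21·ey = (1.6079,4.0403)
θ=331°: B = A + 2.00·(cos331°, sin331°) = (1.7492, -0.9696)
θ=331°: |BD| = 6.3255
θ=331°: circle(B,4.00) ∩ circle(D,4.00): a=3.1628, h=2.4489
θ=331°:   candidates: C₊=(4.4992,1.9351) cross=15.490; C₋=(5.2500,-2.9047) cross=-15.490
θ=331°:   branch - wants cross < 0 → take C=(5.2500,-2.9047) (cross=-15.490)
θ=331°: ex = (C−B)/|BC| = (0.8752,-0.4838); ey = (0.4838,0.8752)
θ=331°: P = B + -0.84·ex + 2.21·ey = (2.0832,1.3709)

θ=51°: 2.16 3.74
θ=53°: 2.08 3.79
θ=63°: 1.61 4.04
θ=331°: 2.08 1.37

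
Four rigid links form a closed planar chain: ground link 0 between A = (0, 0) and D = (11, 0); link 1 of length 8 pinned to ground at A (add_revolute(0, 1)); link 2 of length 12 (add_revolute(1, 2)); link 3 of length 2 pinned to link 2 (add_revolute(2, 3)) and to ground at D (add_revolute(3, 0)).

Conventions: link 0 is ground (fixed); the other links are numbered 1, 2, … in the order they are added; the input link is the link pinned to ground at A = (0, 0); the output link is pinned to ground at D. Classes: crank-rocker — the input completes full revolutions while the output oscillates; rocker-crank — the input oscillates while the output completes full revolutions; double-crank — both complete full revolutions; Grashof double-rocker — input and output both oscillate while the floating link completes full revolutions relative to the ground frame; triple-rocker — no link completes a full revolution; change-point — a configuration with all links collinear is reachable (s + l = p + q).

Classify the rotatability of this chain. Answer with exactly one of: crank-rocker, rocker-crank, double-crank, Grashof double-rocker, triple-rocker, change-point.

lengths: ground=11, input=8, coupler=12, output=2
sorted: s=2 (shortest), l=12 (longest), p+q=19
s + l = 14 vs p + q = 19
s + l < p + q (Grashof) with shortest = output link → rocker-crank

rocker-crank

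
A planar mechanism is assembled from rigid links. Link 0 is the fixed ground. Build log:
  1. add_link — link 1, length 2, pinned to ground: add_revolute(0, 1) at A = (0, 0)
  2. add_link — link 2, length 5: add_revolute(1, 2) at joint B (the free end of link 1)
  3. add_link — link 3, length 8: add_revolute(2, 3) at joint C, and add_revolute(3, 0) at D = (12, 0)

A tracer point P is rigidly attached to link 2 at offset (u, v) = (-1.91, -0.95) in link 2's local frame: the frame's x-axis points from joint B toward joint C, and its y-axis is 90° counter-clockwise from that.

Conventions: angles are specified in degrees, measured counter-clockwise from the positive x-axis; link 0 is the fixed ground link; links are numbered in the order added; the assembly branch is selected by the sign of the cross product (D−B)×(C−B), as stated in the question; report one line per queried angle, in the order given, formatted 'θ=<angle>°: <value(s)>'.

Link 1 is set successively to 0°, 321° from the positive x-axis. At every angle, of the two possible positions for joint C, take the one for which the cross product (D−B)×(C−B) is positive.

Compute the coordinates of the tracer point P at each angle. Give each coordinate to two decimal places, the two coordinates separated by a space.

A=(0,0), D=(12.00,0)
θ=0°: B = A + 2.00·(cos0°, sin0°) = (2.0000, 0.0000)
θ=0°: |BD| = 10.0000
θ=0°: circle(B,5.00) ∩ circle(D,8.00): a=3.0500, h=3.9620
θ=0°:   candidates: C₊=(5.0500,3.9620) cross=39.620; C₋=(5.0500,-3.9620) cross=-39.620
θ=0°:   branch + wants cross > 0 → take C=(5.0500,3.9620) (cross=39.620)
θ=0°: ex = (C−B)/|BC| = (0.6100,0.7924); ey = (-0.7924,0.6100)
θ=0°: P = B + -1.91·ex + -0.95·ey = (1.5877,-2.0930)
θ=321°: B = A + 2.00·(cos321°, sin321°) = (1.5543, -1.2586)
θ=321°: |BD| = 10.5213
θ=321°: circle(B,5.00) ∩ circle(D,8.00): a=3.4072, h=3.6593
θ=321°:   candidates: C₊=(4.4993,2.7820) cross=38.501; C₋=(5.3748,-4.4841) cross=-38.501
θ=321°:   branch + wants cross > 0 → take C=(4.4993,2.7820) (cross=38.501)
θ=321°: ex = (C−B)/|BC| = (0.5890,0.8081); ey = (-0.8081,0.5890)
θ=321°: P = B + -1.91·ex + -0.95·ey = (1.1970,-3.3617)

θ=0°: 1.59 -2.09
θ=321°: 1.20 -3.36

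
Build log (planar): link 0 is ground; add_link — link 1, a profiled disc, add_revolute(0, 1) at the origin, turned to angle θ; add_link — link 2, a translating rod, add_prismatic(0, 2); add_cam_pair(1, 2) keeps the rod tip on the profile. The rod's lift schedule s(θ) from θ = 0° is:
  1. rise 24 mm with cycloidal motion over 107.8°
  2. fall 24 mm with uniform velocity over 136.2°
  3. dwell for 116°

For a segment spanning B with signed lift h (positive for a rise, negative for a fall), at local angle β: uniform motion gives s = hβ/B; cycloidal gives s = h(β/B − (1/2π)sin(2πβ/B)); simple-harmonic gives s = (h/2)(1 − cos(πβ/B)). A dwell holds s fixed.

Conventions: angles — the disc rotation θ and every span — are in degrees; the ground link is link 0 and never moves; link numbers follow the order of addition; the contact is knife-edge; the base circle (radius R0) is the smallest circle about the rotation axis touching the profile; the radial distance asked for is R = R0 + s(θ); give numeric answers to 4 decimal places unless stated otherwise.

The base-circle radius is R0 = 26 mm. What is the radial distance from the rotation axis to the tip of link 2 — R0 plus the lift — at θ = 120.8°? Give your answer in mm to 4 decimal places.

seg 1 [0°–107.8°] cycloidal, h=24: full span → s += 24 → s = 24.0000
seg 2 [107.8°–244°] uniform, h=-24: θ=120.8° here. β=13, B=136.2. -24·13/136.2 = -2.2907 → s = 21.7093
R = R0 + s = 26 + 21.7093 = 47.7093

47.7093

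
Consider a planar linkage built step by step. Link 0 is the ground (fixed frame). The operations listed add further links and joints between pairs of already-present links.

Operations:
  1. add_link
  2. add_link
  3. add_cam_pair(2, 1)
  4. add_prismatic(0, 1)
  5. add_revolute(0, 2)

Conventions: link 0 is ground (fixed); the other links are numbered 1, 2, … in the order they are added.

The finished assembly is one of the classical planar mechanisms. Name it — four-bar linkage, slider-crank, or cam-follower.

links: 3 (incl. ground); joints: 1 revolute, 1 prismatic, 1 higher (cam) pair, forming one closed loop
3 links, revolute + prismatic + higher pair in one loop → cam-follower

cam-follower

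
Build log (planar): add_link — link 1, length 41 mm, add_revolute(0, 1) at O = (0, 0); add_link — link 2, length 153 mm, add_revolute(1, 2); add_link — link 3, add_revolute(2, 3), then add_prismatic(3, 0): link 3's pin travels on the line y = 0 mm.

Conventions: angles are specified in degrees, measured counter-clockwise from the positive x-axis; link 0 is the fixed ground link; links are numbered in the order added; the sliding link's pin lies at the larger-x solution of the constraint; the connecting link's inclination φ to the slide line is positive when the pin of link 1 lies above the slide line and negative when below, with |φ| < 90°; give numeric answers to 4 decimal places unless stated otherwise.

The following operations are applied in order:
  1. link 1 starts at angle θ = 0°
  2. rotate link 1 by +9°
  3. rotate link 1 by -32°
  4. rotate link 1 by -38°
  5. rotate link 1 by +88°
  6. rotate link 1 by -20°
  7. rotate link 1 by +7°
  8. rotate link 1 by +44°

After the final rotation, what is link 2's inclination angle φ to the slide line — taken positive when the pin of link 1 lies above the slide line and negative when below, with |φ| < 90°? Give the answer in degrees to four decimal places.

geometry: r = 41 mm, L = 153 mm, e = 0 mm; θ starts at 0°
rotate link 1 by +9°: θ ← 0° +9° = 9°
rotate link 1 by -32°: θ ← 9° -32° = -23°
rotate link 1 by -38°: θ ← -23° -38° = -61°
rotate link 1 by +88°: θ ← -61° +88° = 27°
rotate link 1 by -20°: θ ← 27° -20° = 7°
rotate link 1 by +7°: θ ← 7° +7° = 14°
rotate link 1 by +44°: θ ← 14° +44° = 58°
h = r sin θ − e = 34.769972 − 0 = 34.769972
sin φ = h / L = 34.769972 / 153 = 0.22725472
φ = arcsin(0.22725472) = 13.135499°

13.1355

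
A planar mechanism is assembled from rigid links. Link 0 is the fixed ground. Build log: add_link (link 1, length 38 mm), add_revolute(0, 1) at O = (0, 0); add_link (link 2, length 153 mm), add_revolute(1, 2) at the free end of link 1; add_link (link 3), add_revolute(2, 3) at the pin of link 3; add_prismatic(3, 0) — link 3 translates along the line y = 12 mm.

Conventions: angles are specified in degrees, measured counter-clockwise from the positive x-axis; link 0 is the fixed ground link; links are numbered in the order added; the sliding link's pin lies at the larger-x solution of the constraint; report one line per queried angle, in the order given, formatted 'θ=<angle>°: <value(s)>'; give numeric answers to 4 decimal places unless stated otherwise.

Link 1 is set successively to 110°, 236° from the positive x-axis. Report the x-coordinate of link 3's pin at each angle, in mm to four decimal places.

geometry: r = 38 mm, L = 153 mm, e = 12 mm
θ=110°: crank pin P = (r cos θ, r sin θ) = (-12.996765, 35.708320)
θ=110°: h = r sin θ − e = 35.708320 − 12 = 23.708320
θ=110°: x = r cos θ + √(L² − h²) = -12.996765 + 151.151962 = 138.155196
θ=236°: crank pin P = (r cos θ, r sin θ) = (-21.249330, -31.503428)
θ=236°: h = r sin θ − e = -31.503428 − 12 = -43.503428
θ=236°: x = r cos θ + √(L² − h²) = -21.249330 + 146.684872 = 125.435542

θ=110°: 138.1552
θ=236°: 125.4355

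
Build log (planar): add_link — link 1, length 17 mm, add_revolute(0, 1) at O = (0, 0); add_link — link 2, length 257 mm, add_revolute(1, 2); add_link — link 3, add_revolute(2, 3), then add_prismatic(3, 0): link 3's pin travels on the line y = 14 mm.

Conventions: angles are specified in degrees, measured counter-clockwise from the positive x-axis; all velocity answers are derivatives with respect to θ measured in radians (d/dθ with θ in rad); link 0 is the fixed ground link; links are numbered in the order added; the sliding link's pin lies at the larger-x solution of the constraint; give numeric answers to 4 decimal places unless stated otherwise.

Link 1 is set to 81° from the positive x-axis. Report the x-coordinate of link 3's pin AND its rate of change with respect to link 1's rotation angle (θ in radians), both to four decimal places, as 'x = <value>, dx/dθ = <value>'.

geometry: r = 17 mm, L = 257 mm, e = 14 mm
crank pin P = (r cos θ, r sin θ) = (2.659386, 16.790702)
h = r sin θ − e = 16.790702 − 14 = 2.790702
x = r cos θ + √(L² − h²) = 2.659386 + 256.984848 = 259.644234
dx/dθ = −r sin θ − h·r cos θ/√(L² − h²) (θ in radians; h = 2.790702) = -16.819581

x = 259.6442, dx/dθ = -16.8196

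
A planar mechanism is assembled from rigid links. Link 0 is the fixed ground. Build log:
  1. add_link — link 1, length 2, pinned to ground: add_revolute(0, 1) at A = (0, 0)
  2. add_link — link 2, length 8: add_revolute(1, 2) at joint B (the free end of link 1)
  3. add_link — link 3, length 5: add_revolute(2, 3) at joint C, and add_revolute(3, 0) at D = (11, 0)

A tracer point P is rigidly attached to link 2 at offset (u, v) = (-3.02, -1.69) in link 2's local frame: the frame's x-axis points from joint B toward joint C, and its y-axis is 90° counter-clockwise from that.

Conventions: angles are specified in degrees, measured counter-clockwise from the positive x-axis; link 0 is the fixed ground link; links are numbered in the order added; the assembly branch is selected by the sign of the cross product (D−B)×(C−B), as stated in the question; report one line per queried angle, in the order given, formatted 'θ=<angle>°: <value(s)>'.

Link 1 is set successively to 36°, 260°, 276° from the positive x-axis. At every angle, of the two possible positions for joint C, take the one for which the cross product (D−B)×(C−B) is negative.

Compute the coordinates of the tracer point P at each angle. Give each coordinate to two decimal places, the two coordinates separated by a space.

A=(0,0), D=(11.00,0)
θ=36°: B = A + 2.00·(cos36°, sin36°) = (1.6180, 1.1756)
θ=36°: |BD| = 9.4553
θ=36°: circle(B,8.00) ∩ circle(D,5.00): a=6.7900, h=4.2304
θ=36°:   candidates: C₊=(8.8813,4.5289) cross=39.999; C₋=(7.8294,-3.8662) cross=-39.999
θ=36°:   branch - wants cross < 0 → take C=(7.8294,-3.8662) (cross=-39.999)
θ=36°: ex = (C−B)/|BC| = (0.7764,-0.6302); ey = (0.6302,0.7764)
θ=36°: P = B + -3.02·ex + -1.69·ey = (-1.7918,1.7667)
θ=260°: B = A + 2.00·(cos260°, sin260°) = (-0.3473, -1.9696)
θ=260°: |BD| = 11.5170
θ=260°: circle(B,8.00) ∩ circle(D,5.00): a=7.4516, h=2.9109
θ=260°:   candidates: C₊=(6.4968,2.1727) cross=33.524; C₋=(7.4924,-3.5632) cross=-33.524
θ=260°:   branch - wants cross < 0 → take C=(7.4924,-3.5632) (cross=-33.524)
θ=260°: ex = (C−B)/|BC| = (0.9800,-0.1992); ey = (0.1992,0.9800)
θ=260°: P = B + -3.02·ex + -1.69·ey = (-3.6434,-3.0242)
θ=276°: B = A + 2.00·(cos276°, sin276°) = (0.2091, -1.9890)
θ=276°: |BD| = 10.9727
θ=276°: circle(B,8.00) ∩ circle(D,5.00): a=7.2635, h=3.3529
θ=276°:   candidates: C₊=(6.7444,2.6249) cross=36.790; C₋=(7.9600,-3.9697) cross=-36.790
θ=276°:   branch - wants cross < 0 → take C=(7.9600,-3.9697) (cross=-36.790)
θ=276°: ex = (C−B)/|BC| = (0.9689,-0.2476); ey = (0.2476,0.9689)
θ=276°: P = B + -3.02·ex + -1.69·ey = (-3.1353,-2.8787)

θ=36°: -1.79 1.77
θ=260°: -3.64 -3.02
θ=276°: -3.14 -2.88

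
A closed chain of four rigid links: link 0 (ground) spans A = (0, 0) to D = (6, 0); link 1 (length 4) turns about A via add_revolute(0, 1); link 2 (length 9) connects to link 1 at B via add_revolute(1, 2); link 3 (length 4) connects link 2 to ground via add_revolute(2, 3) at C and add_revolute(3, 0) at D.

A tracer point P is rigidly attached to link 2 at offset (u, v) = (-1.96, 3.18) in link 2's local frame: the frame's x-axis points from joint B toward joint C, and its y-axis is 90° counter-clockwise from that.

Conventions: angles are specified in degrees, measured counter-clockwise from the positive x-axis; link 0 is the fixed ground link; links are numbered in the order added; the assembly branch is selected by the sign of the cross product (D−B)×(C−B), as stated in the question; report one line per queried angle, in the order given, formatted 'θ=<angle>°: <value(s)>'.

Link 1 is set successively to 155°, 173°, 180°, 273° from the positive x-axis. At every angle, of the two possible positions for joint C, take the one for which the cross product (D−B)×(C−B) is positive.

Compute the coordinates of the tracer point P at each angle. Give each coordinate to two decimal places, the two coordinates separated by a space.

A=(0,0), D=(6.00,0)
θ=155°: B = A + 4.00·(cos155°, sin155°) = (-3.6252, 1.6905)
θ=155°: |BD| = 9.7726
θ=155°: circle(B,9.00) ∩ circle(D,4.00): a=8.2119, h=3.6830
θ=155°:   candidates: C₊=(5.1000,3.8974) cross=35.992; C₋=(3.8258,-3.3575) cross=-35.992
θ=155°:   branch + wants cross > 0 → take C=(5.1000,3.8974) (cross=35.992)
θ=155°: ex = (C−B)/|BC| = (0.9695,0.2452); ey = (-0.2452,0.9695)
θ=155°: P = B + -1.96·ex + 3.18·ey = (-6.3052,4.2928)
θ=173°: B = A + 4.00·(cos173°, sin173°) = (-3.9702, 0.4875)
θ=173°: |BD| = 9.9821
θ=173°: circle(B,9.00) ∩ circle(D,4.00): a=8.2469, h=3.6040
θ=173°:   candidates: C₊=(4.4429,3.6845) cross=35.976; C₋=(4.0908,-3.5150) cross=-35.976
θ=173°:   branch + wants cross > 0 → take C=(4.4429,3.6845) (cross=35.976)
θ=173°: ex = (C−B)/|BC| = (0.9348,0.3552); ey = (-0.3552,0.9348)
θ=173°: P = B + -1.96·ex + 3.18·ey = (-6.9320,2.7639)
θ=180°: B = A + 4.00·(cos180°, sin180°) = (-4.0000, 0.0000)
θ=180°: |BD| = 10.0000
θ=180°: circle(B,9.00) ∩ circle(D,4.00): a=8.2500, h=3.5969
θ=180°:   candidates: C₊=(4.2500,3.5969) cross=35.969; C₋=(4.2500,-3.5969) cross=-35.969
θ=180°:   branch + wants cross > 0 → take C=(4.2500,3.5969) (cross=35.969)
θ=180°: ex = (C−B)/|BC| = (0.9167,0.3997); ey = (-0.3997,0.9167)
θ=180°: P = B + -1.96·ex + 3.18·ey = (-7.0676,2.1317)
θ=273°: B = A + 4.00·(cos273°, sin273°) = (0.2093, -3.9945)
θ=273°: |BD| = 7.0348
θ=273°: circle(B,9.00) ∩ circle(D,4.00): a=8.1373, h=3.8451
θ=273°:   candidates: C₊=(4.7242,3.7911) cross=27.049; C₋=(9.0909,-2.5390) cross=-27.049
θ=273°:   branch + wants cross > 0 → take C=(4.7242,3.7911) (cross=27.049)
θ=273°: ex = (C−B)/|BC| = (0.5017,0.8651); ey = (-0.8651,0.5017)
θ=273°: P = B + -1.96·ex + 3.18·ey = (-3.5248,-4.0948)

θ=155°: -6.31 4.29
θ=173°: -6.93 2.76
θ=180°: -7.07 2.13
θ=273°: -3.52 -4.09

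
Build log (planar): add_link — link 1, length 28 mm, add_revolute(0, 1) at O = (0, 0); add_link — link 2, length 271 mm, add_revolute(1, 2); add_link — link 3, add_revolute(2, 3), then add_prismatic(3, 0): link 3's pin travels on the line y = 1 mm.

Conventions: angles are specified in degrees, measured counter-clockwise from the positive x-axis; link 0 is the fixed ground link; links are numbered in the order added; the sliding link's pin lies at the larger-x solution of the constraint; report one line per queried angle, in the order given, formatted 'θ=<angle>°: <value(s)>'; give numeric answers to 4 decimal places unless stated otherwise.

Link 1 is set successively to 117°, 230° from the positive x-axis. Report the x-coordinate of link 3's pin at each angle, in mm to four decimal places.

geometry: r = 28 mm, L = 271 mm, e = 1 mm
θ=117°: crank pin P = (r cos θ, r sin θ) = (-12.711734, 24.948183)
θ=117°: h = r sin θ − e = 24.948183 − 1 = 23.948183
θ=117°: x = r cos θ + √(L² − h²) = -12.711734 + 269.939779 = 257.228045
θ=230°: crank pin P = (r cos θ, r sin θ) = (-17.998053, -21.449244)
θ=230°: h = r sin θ − e = -21.449244 − 1 = -22.449244
θ=230°: x = r cos θ + √(L² − h²) = -17.998053 + 270.068568 = 252.070515

θ=117°: 257.2280
θ=230°: 252.0705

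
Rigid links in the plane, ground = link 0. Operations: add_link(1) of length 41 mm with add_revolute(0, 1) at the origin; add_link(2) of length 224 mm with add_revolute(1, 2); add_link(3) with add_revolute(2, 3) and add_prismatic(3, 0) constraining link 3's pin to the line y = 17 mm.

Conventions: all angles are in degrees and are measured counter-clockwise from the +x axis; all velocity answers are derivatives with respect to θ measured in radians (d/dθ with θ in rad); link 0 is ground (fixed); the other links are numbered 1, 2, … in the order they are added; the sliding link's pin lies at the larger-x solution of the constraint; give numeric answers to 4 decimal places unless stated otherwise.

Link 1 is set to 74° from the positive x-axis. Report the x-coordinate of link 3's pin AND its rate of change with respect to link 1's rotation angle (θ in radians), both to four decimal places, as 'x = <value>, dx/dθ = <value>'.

geometry: r = 41 mm, L = 224 mm, e = 17 mm
crank pin P = (r cos θ, r sin θ) = (11.301132, 39.411730)
h = r sin θ − e = 39.411730 − 17 = 22.411730
x = r cos θ + √(L² − h²) = 11.301132 + 222.876007 = 234.177138
dx/dθ = −r sin θ − h·r cos θ/√(L² − h²) (θ in radians; h = 22.411730) = -40.548137

x = 234.1771, dx/dθ = -40.5481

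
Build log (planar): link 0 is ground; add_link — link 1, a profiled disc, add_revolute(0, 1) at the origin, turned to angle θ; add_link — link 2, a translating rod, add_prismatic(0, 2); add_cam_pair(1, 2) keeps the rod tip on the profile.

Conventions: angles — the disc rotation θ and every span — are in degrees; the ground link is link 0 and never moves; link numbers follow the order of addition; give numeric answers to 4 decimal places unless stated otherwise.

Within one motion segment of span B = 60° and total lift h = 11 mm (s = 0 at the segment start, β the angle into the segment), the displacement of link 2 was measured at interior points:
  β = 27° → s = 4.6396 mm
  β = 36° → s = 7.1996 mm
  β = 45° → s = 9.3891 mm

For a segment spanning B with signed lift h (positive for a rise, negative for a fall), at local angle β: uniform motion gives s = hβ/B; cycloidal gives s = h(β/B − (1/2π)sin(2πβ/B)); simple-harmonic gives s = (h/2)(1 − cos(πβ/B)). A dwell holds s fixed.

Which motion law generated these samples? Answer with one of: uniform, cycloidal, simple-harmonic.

candidates at β/B = r: uniform s = h·r (linear in β); cycloidal s = h·(r − sin(2πr)/(2π)); simple-harmonic s = (h/2)(1 − cos(πr))
β=27°: printed 4.6396 | uniform 4.9500, cycloidal 4.4090, simple-harmonic 4.6396
β=36°: printed 7.1996 | uniform 6.6000, cycloidal 7.6290, simple-harmonic 7.1996
β=45°: printed 9.3891 | uniform 8.2500, cycloidal 10.0007, simple-harmonic 9.3891
only one law matches every sample → simple-harmonic

simple-harmonic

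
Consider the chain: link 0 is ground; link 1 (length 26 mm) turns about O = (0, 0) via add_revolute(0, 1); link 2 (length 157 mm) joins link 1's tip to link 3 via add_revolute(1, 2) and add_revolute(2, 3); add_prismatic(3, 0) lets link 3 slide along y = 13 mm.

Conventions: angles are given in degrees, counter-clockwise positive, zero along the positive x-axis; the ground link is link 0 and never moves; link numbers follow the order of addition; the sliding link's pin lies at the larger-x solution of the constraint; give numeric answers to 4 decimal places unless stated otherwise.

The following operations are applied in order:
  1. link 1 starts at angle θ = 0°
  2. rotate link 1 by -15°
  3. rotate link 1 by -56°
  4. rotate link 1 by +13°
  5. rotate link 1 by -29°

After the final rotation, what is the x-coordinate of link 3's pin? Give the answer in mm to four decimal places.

geometry: r = 26 mm, L = 157 mm, e = 13 mm; θ starts at 0°
rotate link 1 by -15°: θ ← 0° -15° = -15°
rotate link 1 by -56°: θ ← -15° -56° = -71°
rotate link 1 by +13°: θ ← -71° +13° = -58°
rotate link 1 by -29°: θ ← -58° -29° = -87°
crank pin P = (r cos θ, r sin θ) = (1.360735, -25.964368)
h = r sin θ − e = -25.964368 − 13 = -38.964368
x = r cos θ + √(L² − h²) = 1.360735 + 152.088060 = 153.448795

153.4488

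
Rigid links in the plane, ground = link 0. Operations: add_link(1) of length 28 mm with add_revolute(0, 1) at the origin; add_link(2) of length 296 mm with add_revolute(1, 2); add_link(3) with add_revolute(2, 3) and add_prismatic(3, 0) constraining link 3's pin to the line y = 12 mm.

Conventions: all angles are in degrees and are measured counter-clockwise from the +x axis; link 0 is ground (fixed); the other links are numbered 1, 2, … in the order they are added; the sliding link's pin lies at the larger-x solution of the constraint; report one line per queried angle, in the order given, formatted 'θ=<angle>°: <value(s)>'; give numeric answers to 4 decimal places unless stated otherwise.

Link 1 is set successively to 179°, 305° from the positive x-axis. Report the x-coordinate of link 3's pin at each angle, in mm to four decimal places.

geometry: r = 28 mm, L = 296 mm, e = 12 mm
θ=179°: crank pin P = (r cos θ, r sin θ) = (-27.995735, 0.488667)
θ=179°: h = r sin θ − e = 0.488667 − 12 = -11.511333
θ=179°: x = r cos θ + √(L² − h²) = -27.995735 + 295.776080 = 267.780344
θ=305°: crank pin P = (r cos θ, r sin θ) = (16.060140, -22.936257)
θ=305°: h = r sin θ − e = -22.936257 − 12 = -34.936257
θ=305°: x = r cos θ + √(L² − h²) = 16.060140 + 293.931043 = 309.991183

θ=179°: 267.7803
θ=305°: 309.9912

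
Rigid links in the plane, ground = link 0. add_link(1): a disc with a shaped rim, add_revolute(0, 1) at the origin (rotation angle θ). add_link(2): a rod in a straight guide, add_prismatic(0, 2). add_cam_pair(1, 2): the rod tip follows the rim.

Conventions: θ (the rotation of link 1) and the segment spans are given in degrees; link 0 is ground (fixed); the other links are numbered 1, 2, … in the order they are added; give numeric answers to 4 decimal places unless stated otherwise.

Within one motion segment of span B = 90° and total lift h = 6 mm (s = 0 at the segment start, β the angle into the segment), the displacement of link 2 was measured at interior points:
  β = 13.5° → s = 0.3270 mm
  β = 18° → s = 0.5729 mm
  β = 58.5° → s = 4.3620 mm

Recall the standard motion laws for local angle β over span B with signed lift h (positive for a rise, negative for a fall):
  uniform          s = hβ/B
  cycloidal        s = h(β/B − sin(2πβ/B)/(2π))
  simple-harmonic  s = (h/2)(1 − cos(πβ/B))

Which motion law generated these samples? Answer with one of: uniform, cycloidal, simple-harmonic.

candidates at β/B = r: uniform s = h·r (linear in β); cycloidal s = h·(r − sin(2πr)/(2π)); simple-harmonic s = (h/2)(1 − cos(πr))
β=13.5°: printed 0.3270 | uniform 0.9000, cycloidal 0.1274, simple-harmonic 0.3270
β=18°: printed 0.5729 | uniform 1.2000, cycloidal 0.2918, simple-harmonic 0.5729
β=58.5°: printed 4.3620 | uniform 3.9000, cycloidal 4.6726, simple-harmonic 4.3620
only one law matches every sample → simple-harmonic

simple-harmonic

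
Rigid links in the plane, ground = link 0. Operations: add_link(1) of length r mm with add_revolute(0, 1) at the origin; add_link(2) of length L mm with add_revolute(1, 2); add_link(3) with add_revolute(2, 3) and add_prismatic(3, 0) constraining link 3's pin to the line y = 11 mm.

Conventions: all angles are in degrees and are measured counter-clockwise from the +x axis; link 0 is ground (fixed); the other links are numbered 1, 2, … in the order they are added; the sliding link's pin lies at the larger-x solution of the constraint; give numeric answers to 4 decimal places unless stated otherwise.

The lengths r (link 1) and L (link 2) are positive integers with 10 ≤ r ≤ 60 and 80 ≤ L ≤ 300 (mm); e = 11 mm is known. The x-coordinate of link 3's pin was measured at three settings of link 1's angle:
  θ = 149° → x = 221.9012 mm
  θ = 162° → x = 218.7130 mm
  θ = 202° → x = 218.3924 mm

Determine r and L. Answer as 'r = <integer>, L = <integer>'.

constraint per measurement: (x − r cos θ)² + (r sin θ − e)² = L²
subtracting the θ₁ and θ₂ equations cancels the r² and L² terms:
r = (x₁² − x₂²) / (2[(x₁cos θ₁ + e sin θ₁) − (x₂cos θ₂ + e sin θ₂)]) = 34.9998 → r = 35
L² = (x₁ − r cos θ₁)² + (r sin θ₁ − e)² = 63504.0149 → L = 252.0000 → L = 252
check at θ₃=202°: x = 218.3924 (printed 218.3924) ✓

r = 35, L = 252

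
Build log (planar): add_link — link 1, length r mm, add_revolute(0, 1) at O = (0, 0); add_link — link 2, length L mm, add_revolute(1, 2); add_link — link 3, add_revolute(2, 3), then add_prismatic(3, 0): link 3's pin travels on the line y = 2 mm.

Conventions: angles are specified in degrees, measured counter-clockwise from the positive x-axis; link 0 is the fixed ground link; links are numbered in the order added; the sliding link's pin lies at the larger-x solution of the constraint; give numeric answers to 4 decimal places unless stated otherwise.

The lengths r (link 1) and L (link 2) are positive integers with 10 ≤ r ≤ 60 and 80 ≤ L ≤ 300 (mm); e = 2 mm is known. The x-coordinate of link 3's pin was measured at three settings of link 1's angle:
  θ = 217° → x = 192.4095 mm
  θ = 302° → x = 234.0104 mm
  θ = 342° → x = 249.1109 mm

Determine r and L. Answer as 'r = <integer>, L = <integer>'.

constraint per measurement: (x − r cos θ)² + (r sin θ − e)² = L²
subtracting the θ₁ and θ₂ equations cancels the r² and L² terms:
r = (x₁² − x₂²) / (2[(x₁cos θ₁ + e sin θ₁) − (x₂cos θ₂ + e sin θ₂)]) = 32.0000 → r = 32
L² = (x₁ − r cos θ₁)² + (r sin θ₁ − e)² = 47961.0118 → L = 219.0000 → L = 219
check at θ₃=342°: x = 249.1109 (printed 249.1109) ✓

r = 32, L = 219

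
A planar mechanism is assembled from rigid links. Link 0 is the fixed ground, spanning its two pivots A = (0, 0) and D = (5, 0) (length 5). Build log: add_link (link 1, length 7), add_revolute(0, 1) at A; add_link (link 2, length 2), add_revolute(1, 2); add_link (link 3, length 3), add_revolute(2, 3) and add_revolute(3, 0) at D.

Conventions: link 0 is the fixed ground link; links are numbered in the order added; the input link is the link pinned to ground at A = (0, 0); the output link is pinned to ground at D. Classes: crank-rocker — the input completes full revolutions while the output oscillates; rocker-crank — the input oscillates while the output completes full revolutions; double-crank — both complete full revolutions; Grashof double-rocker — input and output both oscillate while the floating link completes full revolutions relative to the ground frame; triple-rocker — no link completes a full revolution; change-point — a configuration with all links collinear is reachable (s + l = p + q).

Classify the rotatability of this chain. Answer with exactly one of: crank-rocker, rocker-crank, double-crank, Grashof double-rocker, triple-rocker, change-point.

lengths: ground=5, input=7, coupler=2, output=3
sorted: s=2 (shortest), l=7 (longest), p+q=8
s + l = 9 vs p + q = 8
s + l > p + q → non-Grashof → no link fully rotates → triple-rocker

triple-rocker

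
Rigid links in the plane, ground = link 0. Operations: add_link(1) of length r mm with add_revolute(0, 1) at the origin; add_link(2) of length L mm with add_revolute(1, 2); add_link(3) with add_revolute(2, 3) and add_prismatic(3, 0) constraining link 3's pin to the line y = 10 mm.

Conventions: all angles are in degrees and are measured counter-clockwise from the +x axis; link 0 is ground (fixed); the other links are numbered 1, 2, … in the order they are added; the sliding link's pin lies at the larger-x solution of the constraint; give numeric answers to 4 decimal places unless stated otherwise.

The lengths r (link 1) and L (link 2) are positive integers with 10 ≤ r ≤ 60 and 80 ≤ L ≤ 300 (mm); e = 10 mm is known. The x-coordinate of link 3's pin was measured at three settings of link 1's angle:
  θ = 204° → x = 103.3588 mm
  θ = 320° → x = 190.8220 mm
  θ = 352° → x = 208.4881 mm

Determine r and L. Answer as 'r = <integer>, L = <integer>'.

constraint per measurement: (x − r cos θ)² + (r sin θ − e)² = L²
subtracting the θ₁ and θ₂ equations cancels the r² and L² terms:
r = (x₁² − x₂²) / (2[(x₁cos θ₁ + e sin θ₁) − (x₂cos θ₂ + e sin θ₂)]) = 54.0000 → r = 54
L² = (x₁ − r cos θ₁)² + (r sin θ₁ − e)² = 24335.9970 → L = 156.0000 → L = 156
check at θ₃=352°: x = 208.4881 (printed 208.4881) ✓

r = 54, L = 156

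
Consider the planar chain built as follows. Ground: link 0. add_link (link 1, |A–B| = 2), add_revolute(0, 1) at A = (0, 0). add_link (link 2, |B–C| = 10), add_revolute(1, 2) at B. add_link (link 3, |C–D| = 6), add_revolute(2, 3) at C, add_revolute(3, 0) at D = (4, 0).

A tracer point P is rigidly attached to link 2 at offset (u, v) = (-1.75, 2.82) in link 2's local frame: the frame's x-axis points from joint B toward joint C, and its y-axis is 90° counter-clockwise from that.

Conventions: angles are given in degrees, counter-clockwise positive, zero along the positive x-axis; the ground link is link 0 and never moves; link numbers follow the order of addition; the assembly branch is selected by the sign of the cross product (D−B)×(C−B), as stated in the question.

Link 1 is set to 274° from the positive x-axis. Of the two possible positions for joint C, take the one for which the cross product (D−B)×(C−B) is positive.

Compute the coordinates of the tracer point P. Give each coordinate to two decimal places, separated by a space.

A=(0,0), D=(4.00,0)
B = A + 2.00·(cos274°, sin274°) = (0.1395, -1.9951)
|BD| = 4.3456
circle(B,10.00) ∩ circle(D,6.00): a=9.5366, h=3.0088
  candidates: C₊=(7.2302,5.0563) cross=13.075; C₋=(9.9930,-0.2896) cross=-13.075
  branch + wants cross > 0 → take C=(7.2302,5.0563) (cross=13.075)
ex = (C−B)/|BC| = (0.7091,0.7051); ey = (-0.7051,0.7091)
P = B + -1.75·ex + 2.82·ey = (-3.0898,-1.2295)

-3.09 -1.23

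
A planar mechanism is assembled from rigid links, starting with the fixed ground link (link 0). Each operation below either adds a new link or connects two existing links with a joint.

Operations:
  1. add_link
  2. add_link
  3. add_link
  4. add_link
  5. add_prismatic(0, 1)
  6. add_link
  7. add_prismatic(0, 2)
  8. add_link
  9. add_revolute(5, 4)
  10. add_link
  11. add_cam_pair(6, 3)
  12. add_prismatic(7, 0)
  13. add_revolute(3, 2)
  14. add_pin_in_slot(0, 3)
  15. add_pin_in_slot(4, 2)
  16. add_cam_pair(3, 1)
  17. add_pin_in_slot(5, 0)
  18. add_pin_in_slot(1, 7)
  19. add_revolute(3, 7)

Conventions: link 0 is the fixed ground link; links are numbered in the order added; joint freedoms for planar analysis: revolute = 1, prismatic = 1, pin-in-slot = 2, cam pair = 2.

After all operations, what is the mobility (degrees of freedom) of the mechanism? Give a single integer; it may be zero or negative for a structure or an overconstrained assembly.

(L,J1,J2)=(1,0,0); link0 fixed
link1: (2,0,0)
link2: (3,0,0)
link3: (4,0,0)
link4: (5,0,0)
P 0-1 [J1]: (5,1,0)
link5: (6,1,0)
P 0-2 [J1]: (6,2,0)
link6: (7,2,0)
R 5-4 [J1]: (7,3,0)
link7: (8,3,0)
C 6-3 [J2]: (8,3,1)
P 7-0 [J1]: (8,4,1)
R 3-2 [J1]: (8,5,1)
PS 0-3 [J2]: (8,5,2)
PS 4-2 [J2]: (8,5,3)
C 3-1 [J2]: (8,5,4)
PS 5-0 [J2]: (8,5,5)
PS 1-7 [J2]: (8,5,6)
R 3-7 [J1]: (8,6,6)
Grübler: 3·7 − 2·6 − 6 = 3

M = 3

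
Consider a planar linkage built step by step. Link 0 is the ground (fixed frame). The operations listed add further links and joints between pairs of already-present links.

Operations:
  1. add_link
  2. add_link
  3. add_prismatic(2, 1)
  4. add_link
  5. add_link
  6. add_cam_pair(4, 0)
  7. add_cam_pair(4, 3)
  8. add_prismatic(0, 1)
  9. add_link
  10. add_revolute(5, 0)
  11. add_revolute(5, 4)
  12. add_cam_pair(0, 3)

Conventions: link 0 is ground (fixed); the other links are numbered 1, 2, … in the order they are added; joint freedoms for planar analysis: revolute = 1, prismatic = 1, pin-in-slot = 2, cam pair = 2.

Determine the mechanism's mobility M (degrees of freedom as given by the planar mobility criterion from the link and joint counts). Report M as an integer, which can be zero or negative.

L=1 J1=0 J2=0
add link → L=2 J1=0 J2=0
add link → L=3 J1=0 J2=0
P@2,1 dof=1 J1 → L=3 J1=1 J2=0
add link → L=4 J1=1 J2=0
add link → L=5 J1=1 J2=0
C@4,0 dof=2 J2 → L=5 J1=1 J2=1
C@4,3 dof=2 J2 → L=5 J1=1 J2=2
P@0,1 dof=1 J1 → L=5 J1=2 J2=2
add link → L=6 J1=2 J2=2
R@5,0 dof=1 J1 → L=6 J1=3 J2=2
R@5,4 dof=1 J1 → L=6 J1=4 J2=2
C@0,3 dof=2 J2 → L=6 J1=4 J2=3
M=3(L−1)−2J1−J2=3·5−2·4−3=4

M = 4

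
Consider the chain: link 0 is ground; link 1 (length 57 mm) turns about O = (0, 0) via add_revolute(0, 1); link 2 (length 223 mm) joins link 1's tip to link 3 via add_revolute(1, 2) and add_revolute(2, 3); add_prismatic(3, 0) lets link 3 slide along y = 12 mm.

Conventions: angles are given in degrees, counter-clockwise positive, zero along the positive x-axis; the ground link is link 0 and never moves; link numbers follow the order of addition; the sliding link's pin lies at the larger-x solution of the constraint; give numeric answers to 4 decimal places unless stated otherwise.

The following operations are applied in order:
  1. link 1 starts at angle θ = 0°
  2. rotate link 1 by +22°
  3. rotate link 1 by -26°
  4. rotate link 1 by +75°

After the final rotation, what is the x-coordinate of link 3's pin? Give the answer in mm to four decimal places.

geometry: r = 57 mm, L = 223 mm, e = 12 mm; θ starts at 0°
rotate link 1 by +22°: θ ← 0° +22° = 22°
rotate link 1 by -26°: θ ← 22° -26° = -4°
rotate link 1 by +75°: θ ← -4° +75° = 71°
crank pin P = (r cos θ, r sin θ) = (18.557385, 53.894559)
h = r sin θ − e = 53.894559 − 12 = 41.894559
x = r cos θ + √(L² − h²) = 18.557385 + 219.029327 = 237.586711

237.5867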